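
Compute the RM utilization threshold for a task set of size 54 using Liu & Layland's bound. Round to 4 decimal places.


Compute 2^(1/54) = 1.0129187947
Subtract 1: 1.0129187947 - 1 = 0.0129187947
Multiply by n: 54 * 0.0129187947 = 0.6976149138
Round to 4 dp: 0.6976

0.6976


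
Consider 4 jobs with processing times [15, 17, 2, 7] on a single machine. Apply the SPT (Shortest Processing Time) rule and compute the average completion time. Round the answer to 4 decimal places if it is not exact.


Sort jobs by processing time (SPT order): [2, 7, 15, 17]
Compute completion times sequentially:
  Job 1: processing = 2, completes at 2
  Job 2: processing = 7, completes at 9
  Job 3: processing = 15, completes at 24
  Job 4: processing = 17, completes at 41
Sum of completion times = 76
Average completion time = 76/4 = 19.0

19.0


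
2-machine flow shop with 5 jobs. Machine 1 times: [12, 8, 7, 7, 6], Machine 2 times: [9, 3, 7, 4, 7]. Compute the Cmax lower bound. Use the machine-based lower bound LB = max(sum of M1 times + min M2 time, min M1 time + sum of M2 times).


LB1 = sum(M1 times) + min(M2 times) = 40 + 3 = 43
LB2 = min(M1 times) + sum(M2 times) = 6 + 30 = 36
Lower bound = max(LB1, LB2) = max(43, 36) = 43

43


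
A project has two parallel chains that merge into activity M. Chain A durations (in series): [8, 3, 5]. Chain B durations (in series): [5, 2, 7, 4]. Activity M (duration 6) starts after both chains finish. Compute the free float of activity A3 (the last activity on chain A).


ES(A3) = sum of predecessors on chain A = 11
EF(A3) = ES + duration = 11 + 5 = 16
Successor of A3 is M. ES(M) = max(sum(A), sum(B)) = max(16, 18) = 18
Free float = ES(successor) - EF(current) = 18 - 16 = 2

2


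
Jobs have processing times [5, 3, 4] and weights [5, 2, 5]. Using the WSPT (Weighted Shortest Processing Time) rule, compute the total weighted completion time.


Compute p/w ratios and sort ascending (WSPT): [(4, 5), (5, 5), (3, 2)]
Compute weighted completion times:
  Job (p=4,w=5): C=4, w*C=5*4=20
  Job (p=5,w=5): C=9, w*C=5*9=45
  Job (p=3,w=2): C=12, w*C=2*12=24
Total weighted completion time = 89

89


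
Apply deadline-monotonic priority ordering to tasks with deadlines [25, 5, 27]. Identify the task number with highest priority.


Sort tasks by relative deadline (ascending):
  Task 2: deadline = 5
  Task 1: deadline = 25
  Task 3: deadline = 27
Priority order (highest first): [2, 1, 3]
Highest priority task = 2

2


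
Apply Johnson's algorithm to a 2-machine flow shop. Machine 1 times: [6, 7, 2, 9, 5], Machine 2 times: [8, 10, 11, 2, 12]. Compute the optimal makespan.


Apply Johnson's rule:
  Group 1 (a <= b): [(3, 2, 11), (5, 5, 12), (1, 6, 8), (2, 7, 10)]
  Group 2 (a > b): [(4, 9, 2)]
Optimal job order: [3, 5, 1, 2, 4]
Schedule:
  Job 3: M1 done at 2, M2 done at 13
  Job 5: M1 done at 7, M2 done at 25
  Job 1: M1 done at 13, M2 done at 33
  Job 2: M1 done at 20, M2 done at 43
  Job 4: M1 done at 29, M2 done at 45
Makespan = 45

45


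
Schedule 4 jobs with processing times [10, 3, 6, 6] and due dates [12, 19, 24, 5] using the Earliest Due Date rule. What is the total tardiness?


Sort by due date (EDD order): [(6, 5), (10, 12), (3, 19), (6, 24)]
Compute completion times and tardiness:
  Job 1: p=6, d=5, C=6, tardiness=max(0,6-5)=1
  Job 2: p=10, d=12, C=16, tardiness=max(0,16-12)=4
  Job 3: p=3, d=19, C=19, tardiness=max(0,19-19)=0
  Job 4: p=6, d=24, C=25, tardiness=max(0,25-24)=1
Total tardiness = 6

6


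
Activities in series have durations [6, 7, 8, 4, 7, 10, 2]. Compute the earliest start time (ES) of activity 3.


Activity 3 starts after activities 1 through 2 complete.
Predecessor durations: [6, 7]
ES = 6 + 7 = 13

13


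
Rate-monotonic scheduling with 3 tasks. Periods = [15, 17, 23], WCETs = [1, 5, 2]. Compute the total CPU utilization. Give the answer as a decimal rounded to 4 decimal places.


Compute individual utilizations (exact fractions):
  Task 1: C/T = 1/15 (approx. 0.0667)
  Task 2: C/T = 5/17 (approx. 0.2941)
  Task 3: C/T = 2/23 (approx. 0.087)
Total utilization U = 1/15 + 5/17 + 2/23 = 2626/5865
Rounded to 4 decimal places: U = 0.4477
RM (Liu & Layland) bound for 3 tasks = 0.779763; compare with U = 2626/5865 (approx. 0.447741)
U <= bound, so schedulable by RM sufficient condition.

0.4477


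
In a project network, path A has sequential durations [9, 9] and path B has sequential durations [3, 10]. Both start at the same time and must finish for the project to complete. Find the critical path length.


Path A total = 9 + 9 = 18
Path B total = 3 + 10 = 13
Critical path = longest path = max(18, 13) = 18

18


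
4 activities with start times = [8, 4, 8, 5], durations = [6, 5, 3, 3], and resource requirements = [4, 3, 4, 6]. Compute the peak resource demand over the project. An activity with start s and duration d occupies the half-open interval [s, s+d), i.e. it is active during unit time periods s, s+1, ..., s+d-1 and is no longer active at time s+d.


Each activity i is active on [start_i, start_i + duration_i).
Compute total resource usage per time slot:
  t=0: active resources = [], total = 0
  t=1: active resources = [], total = 0
  t=2: active resources = [], total = 0
  t=3: active resources = [], total = 0
  t=4: active resources = [3], total = 3
  t=5: active resources = [3, 6], total = 9
  t=6: active resources = [3, 6], total = 9
  t=7: active resources = [3, 6], total = 9
  t=8: active resources = [4, 3, 4], total = 11
  t=9: active resources = [4, 4], total = 8
  t=10: active resources = [4, 4], total = 8
  t=11: active resources = [4], total = 4
  t=12: active resources = [4], total = 4
  t=13: active resources = [4], total = 4
Peak resource demand = 11

11


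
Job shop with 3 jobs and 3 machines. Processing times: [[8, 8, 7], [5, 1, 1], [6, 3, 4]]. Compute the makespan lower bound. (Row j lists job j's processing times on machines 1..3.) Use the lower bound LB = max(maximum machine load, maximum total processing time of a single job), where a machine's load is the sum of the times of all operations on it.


Machine loads:
  Machine 1: 8 + 5 + 6 = 19
  Machine 2: 8 + 1 + 3 = 12
  Machine 3: 7 + 1 + 4 = 12
Max machine load = 19
Job totals:
  Job 1: 23
  Job 2: 7
  Job 3: 13
Max job total = 23
Lower bound = max(19, 23) = 23

23


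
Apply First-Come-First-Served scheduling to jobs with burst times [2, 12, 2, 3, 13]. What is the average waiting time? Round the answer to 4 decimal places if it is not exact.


FCFS order (as given): [2, 12, 2, 3, 13]
Waiting times:
  Job 1: wait = 0
  Job 2: wait = 2
  Job 3: wait = 14
  Job 4: wait = 16
  Job 5: wait = 19
Sum of waiting times = 51
Average waiting time = 51/5 = 10.2

10.2


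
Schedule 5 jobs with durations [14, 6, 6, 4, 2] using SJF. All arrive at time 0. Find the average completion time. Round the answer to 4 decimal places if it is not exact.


SJF order (ascending): [2, 4, 6, 6, 14]
Completion times:
  Job 1: burst=2, C=2
  Job 2: burst=4, C=6
  Job 3: burst=6, C=12
  Job 4: burst=6, C=18
  Job 5: burst=14, C=32
Average completion = 70/5 = 14.0

14.0


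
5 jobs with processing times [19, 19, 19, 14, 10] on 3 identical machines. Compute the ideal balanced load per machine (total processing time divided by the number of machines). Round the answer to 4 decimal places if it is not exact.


Total processing time = 19 + 19 + 19 + 14 + 10 = 81
Number of machines = 3
Ideal balanced load = 81 / 3 = 27.0

27.0


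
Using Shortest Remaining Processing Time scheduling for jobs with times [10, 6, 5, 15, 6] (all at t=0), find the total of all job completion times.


Since all jobs arrive at t=0, SRPT equals SPT ordering.
SPT order: [5, 6, 6, 10, 15]
Completion times:
  Job 1: p=5, C=5
  Job 2: p=6, C=11
  Job 3: p=6, C=17
  Job 4: p=10, C=27
  Job 5: p=15, C=42
Total completion time = 5 + 11 + 17 + 27 + 42 = 102

102


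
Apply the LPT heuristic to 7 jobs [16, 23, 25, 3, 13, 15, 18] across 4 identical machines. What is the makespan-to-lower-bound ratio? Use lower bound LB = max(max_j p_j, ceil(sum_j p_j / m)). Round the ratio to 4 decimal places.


LPT order: [25, 23, 18, 16, 15, 13, 3]
Machine loads after assignment: [25, 26, 31, 31]
LPT makespan = 31
Lower bound = max(max_job, ceil(total/4)) = max(25, 29) = 29
Ratio = 31 / 29 = 1.069

1.069


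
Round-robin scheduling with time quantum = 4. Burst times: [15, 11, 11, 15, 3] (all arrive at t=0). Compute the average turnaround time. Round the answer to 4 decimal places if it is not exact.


Time quantum = 4
Execution trace:
  J1 runs 4 units, time = 4
  J2 runs 4 units, time = 8
  J3 runs 4 units, time = 12
  J4 runs 4 units, time = 16
  J5 runs 3 units, time = 19
  J1 runs 4 units, time = 23
  J2 runs 4 units, time = 27
  J3 runs 4 units, time = 31
  J4 runs 4 units, time = 35
  J1 runs 4 units, time = 39
  J2 runs 3 units, time = 42
  J3 runs 3 units, time = 45
  J4 runs 4 units, time = 49
  J1 runs 3 units, time = 52
  J4 runs 3 units, time = 55
Finish times: [52, 42, 45, 55, 19]
Average turnaround = 213/5 = 42.6

42.6


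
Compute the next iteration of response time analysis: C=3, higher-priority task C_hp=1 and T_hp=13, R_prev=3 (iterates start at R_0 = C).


R_next = C + ceil(R_prev / T_hp) * C_hp
ceil(3 / 13) = ceil(0.2308) = 1
Interference = 1 * 1 = 1
R_next = 3 + 1 = 4

4


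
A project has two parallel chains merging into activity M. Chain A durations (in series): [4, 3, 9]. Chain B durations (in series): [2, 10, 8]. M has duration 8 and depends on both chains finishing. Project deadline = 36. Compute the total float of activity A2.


Forward pass: ES(A2) = sum of predecessors on chain A = 4
EF = ES + duration = 4 + 3 = 7
Backward pass: LF(M) = deadline = 36; LS(M) = 36 - 8 = 28
LF(A2) = LS(M) - sum(successors on chain A) = 28 - 9 = 19
LS = LF - duration = 19 - 3 = 16
Total float = LS - ES = 16 - 4 = 12

12


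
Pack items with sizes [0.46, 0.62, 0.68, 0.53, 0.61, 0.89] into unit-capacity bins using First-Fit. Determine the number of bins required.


Place items sequentially using First-Fit:
  Item 0.46 -> new Bin 1
  Item 0.62 -> new Bin 2
  Item 0.68 -> new Bin 3
  Item 0.53 -> Bin 1 (now 0.99)
  Item 0.61 -> new Bin 4
  Item 0.89 -> new Bin 5
Total bins used = 5

5


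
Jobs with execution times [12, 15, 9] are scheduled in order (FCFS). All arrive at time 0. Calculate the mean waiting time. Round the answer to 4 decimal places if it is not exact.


FCFS order (as given): [12, 15, 9]
Waiting times:
  Job 1: wait = 0
  Job 2: wait = 12
  Job 3: wait = 27
Sum of waiting times = 39
Average waiting time = 39/3 = 13.0

13.0


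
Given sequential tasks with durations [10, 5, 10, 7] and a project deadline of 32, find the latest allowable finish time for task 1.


LF(activity 1) = deadline - sum of successor durations
Successors: activities 2 through 4 with durations [5, 10, 7]
Sum of successor durations = 22
LF = 32 - 22 = 10

10


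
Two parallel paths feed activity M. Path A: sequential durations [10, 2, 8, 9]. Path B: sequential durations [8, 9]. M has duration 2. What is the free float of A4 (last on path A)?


ES(A4) = sum of predecessors on chain A = 20
EF(A4) = ES + duration = 20 + 9 = 29
Successor of A4 is M. ES(M) = max(sum(A), sum(B)) = max(29, 17) = 29
Free float = ES(successor) - EF(current) = 29 - 29 = 0

0


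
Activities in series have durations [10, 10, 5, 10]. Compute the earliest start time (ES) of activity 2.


Activity 2 starts after activities 1 through 1 complete.
Predecessor durations: [10]
ES = 10 = 10

10


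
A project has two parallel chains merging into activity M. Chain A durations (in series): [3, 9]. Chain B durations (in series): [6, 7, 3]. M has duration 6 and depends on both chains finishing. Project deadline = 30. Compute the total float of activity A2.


Forward pass: ES(A2) = sum of predecessors on chain A = 3
EF = ES + duration = 3 + 9 = 12
Backward pass: LF(M) = deadline = 30; LS(M) = 30 - 6 = 24
LF(A2) = LS(M) - sum(successors on chain A) = 24 - 0 = 24
LS = LF - duration = 24 - 9 = 15
Total float = LS - ES = 15 - 3 = 12

12


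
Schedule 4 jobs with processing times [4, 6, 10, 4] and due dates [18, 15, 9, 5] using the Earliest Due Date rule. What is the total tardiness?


Sort by due date (EDD order): [(4, 5), (10, 9), (6, 15), (4, 18)]
Compute completion times and tardiness:
  Job 1: p=4, d=5, C=4, tardiness=max(0,4-5)=0
  Job 2: p=10, d=9, C=14, tardiness=max(0,14-9)=5
  Job 3: p=6, d=15, C=20, tardiness=max(0,20-15)=5
  Job 4: p=4, d=18, C=24, tardiness=max(0,24-18)=6
Total tardiness = 16

16


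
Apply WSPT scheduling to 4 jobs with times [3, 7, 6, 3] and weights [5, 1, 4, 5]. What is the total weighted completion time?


Compute p/w ratios and sort ascending (WSPT): [(3, 5), (3, 5), (6, 4), (7, 1)]
Compute weighted completion times:
  Job (p=3,w=5): C=3, w*C=5*3=15
  Job (p=3,w=5): C=6, w*C=5*6=30
  Job (p=6,w=4): C=12, w*C=4*12=48
  Job (p=7,w=1): C=19, w*C=1*19=19
Total weighted completion time = 112

112


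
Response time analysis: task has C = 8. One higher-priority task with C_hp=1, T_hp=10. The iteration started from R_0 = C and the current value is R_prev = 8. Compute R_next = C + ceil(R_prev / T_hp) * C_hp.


R_next = C + ceil(R_prev / T_hp) * C_hp
ceil(8 / 10) = ceil(0.8) = 1
Interference = 1 * 1 = 1
R_next = 8 + 1 = 9

9


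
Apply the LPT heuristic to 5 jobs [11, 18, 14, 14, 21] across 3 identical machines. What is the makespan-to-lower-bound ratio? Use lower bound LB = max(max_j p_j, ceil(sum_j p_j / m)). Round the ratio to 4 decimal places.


LPT order: [21, 18, 14, 14, 11]
Machine loads after assignment: [21, 29, 28]
LPT makespan = 29
Lower bound = max(max_job, ceil(total/3)) = max(21, 26) = 26
Ratio = 29 / 26 = 1.1154

1.1154


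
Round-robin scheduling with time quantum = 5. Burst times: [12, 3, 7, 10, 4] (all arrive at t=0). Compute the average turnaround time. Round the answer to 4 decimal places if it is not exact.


Time quantum = 5
Execution trace:
  J1 runs 5 units, time = 5
  J2 runs 3 units, time = 8
  J3 runs 5 units, time = 13
  J4 runs 5 units, time = 18
  J5 runs 4 units, time = 22
  J1 runs 5 units, time = 27
  J3 runs 2 units, time = 29
  J4 runs 5 units, time = 34
  J1 runs 2 units, time = 36
Finish times: [36, 8, 29, 34, 22]
Average turnaround = 129/5 = 25.8

25.8


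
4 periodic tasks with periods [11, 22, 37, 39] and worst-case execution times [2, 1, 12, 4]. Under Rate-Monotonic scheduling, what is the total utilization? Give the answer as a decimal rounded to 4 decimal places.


Compute individual utilizations (exact fractions):
  Task 1: C/T = 2/11 (approx. 0.1818)
  Task 2: C/T = 1/22 (approx. 0.0455)
  Task 3: C/T = 12/37 (approx. 0.3243)
  Task 4: C/T = 4/39 (approx. 0.1026)
Total utilization U = 2/11 + 1/22 + 12/37 + 4/39 = 20767/31746
Rounded to 4 decimal places: U = 0.6542
RM (Liu & Layland) bound for 4 tasks = 0.756828; compare with U = 20767/31746 (approx. 0.654161)
U <= bound, so schedulable by RM sufficient condition.

0.6542


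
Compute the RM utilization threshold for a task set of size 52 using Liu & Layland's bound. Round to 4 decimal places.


Compute 2^(1/52) = 1.0134189907
Subtract 1: 1.0134189907 - 1 = 0.0134189907
Multiply by n: 52 * 0.0134189907 = 0.6977875164
Round to 4 dp: 0.6978

0.6978


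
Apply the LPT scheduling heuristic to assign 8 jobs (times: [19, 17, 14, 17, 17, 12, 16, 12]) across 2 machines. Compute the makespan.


Sort jobs in decreasing order (LPT): [19, 17, 17, 17, 16, 14, 12, 12]
Assign each job to the least loaded machine:
  Machine 1: jobs [19, 17, 14, 12], load = 62
  Machine 2: jobs [17, 17, 16, 12], load = 62
Makespan = max load = 62

62


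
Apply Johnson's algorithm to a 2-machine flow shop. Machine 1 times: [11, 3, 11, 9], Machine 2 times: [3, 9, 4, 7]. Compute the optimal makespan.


Apply Johnson's rule:
  Group 1 (a <= b): [(2, 3, 9)]
  Group 2 (a > b): [(4, 9, 7), (3, 11, 4), (1, 11, 3)]
Optimal job order: [2, 4, 3, 1]
Schedule:
  Job 2: M1 done at 3, M2 done at 12
  Job 4: M1 done at 12, M2 done at 19
  Job 3: M1 done at 23, M2 done at 27
  Job 1: M1 done at 34, M2 done at 37
Makespan = 37

37


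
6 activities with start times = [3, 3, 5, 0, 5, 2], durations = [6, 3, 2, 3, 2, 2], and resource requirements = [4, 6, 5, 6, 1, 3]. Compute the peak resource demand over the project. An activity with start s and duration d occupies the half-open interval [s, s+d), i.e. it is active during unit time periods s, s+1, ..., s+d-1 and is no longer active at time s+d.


Each activity i is active on [start_i, start_i + duration_i).
Compute total resource usage per time slot:
  t=0: active resources = [6], total = 6
  t=1: active resources = [6], total = 6
  t=2: active resources = [6, 3], total = 9
  t=3: active resources = [4, 6, 3], total = 13
  t=4: active resources = [4, 6], total = 10
  t=5: active resources = [4, 6, 5, 1], total = 16
  t=6: active resources = [4, 5, 1], total = 10
  t=7: active resources = [4], total = 4
  t=8: active resources = [4], total = 4
Peak resource demand = 16

16


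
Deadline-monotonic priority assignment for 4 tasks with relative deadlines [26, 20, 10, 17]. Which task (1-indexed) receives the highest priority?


Sort tasks by relative deadline (ascending):
  Task 3: deadline = 10
  Task 4: deadline = 17
  Task 2: deadline = 20
  Task 1: deadline = 26
Priority order (highest first): [3, 4, 2, 1]
Highest priority task = 3

3


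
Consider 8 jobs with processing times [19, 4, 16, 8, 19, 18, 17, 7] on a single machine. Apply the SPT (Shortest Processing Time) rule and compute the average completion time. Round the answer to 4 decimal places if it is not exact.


Sort jobs by processing time (SPT order): [4, 7, 8, 16, 17, 18, 19, 19]
Compute completion times sequentially:
  Job 1: processing = 4, completes at 4
  Job 2: processing = 7, completes at 11
  Job 3: processing = 8, completes at 19
  Job 4: processing = 16, completes at 35
  Job 5: processing = 17, completes at 52
  Job 6: processing = 18, completes at 70
  Job 7: processing = 19, completes at 89
  Job 8: processing = 19, completes at 108
Sum of completion times = 388
Average completion time = 388/8 = 48.5

48.5


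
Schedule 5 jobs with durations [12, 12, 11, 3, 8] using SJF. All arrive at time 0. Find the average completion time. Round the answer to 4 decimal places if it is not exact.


SJF order (ascending): [3, 8, 11, 12, 12]
Completion times:
  Job 1: burst=3, C=3
  Job 2: burst=8, C=11
  Job 3: burst=11, C=22
  Job 4: burst=12, C=34
  Job 5: burst=12, C=46
Average completion = 116/5 = 23.2

23.2


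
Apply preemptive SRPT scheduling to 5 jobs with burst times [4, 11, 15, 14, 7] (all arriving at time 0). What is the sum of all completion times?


Since all jobs arrive at t=0, SRPT equals SPT ordering.
SPT order: [4, 7, 11, 14, 15]
Completion times:
  Job 1: p=4, C=4
  Job 2: p=7, C=11
  Job 3: p=11, C=22
  Job 4: p=14, C=36
  Job 5: p=15, C=51
Total completion time = 4 + 11 + 22 + 36 + 51 = 124

124


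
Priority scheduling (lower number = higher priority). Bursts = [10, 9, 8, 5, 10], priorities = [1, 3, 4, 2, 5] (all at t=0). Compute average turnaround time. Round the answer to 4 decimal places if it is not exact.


Sort by priority (ascending = highest first):
Order: [(1, 10), (2, 5), (3, 9), (4, 8), (5, 10)]
Completion times:
  Priority 1, burst=10, C=10
  Priority 2, burst=5, C=15
  Priority 3, burst=9, C=24
  Priority 4, burst=8, C=32
  Priority 5, burst=10, C=42
Average turnaround = 123/5 = 24.6

24.6


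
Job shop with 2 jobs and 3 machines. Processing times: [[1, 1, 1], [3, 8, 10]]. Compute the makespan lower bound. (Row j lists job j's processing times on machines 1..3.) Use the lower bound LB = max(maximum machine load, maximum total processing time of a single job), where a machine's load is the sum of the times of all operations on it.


Machine loads:
  Machine 1: 1 + 3 = 4
  Machine 2: 1 + 8 = 9
  Machine 3: 1 + 10 = 11
Max machine load = 11
Job totals:
  Job 1: 3
  Job 2: 21
Max job total = 21
Lower bound = max(11, 21) = 21

21


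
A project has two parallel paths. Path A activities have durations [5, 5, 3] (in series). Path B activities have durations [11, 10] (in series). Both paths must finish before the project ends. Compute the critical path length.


Path A total = 5 + 5 + 3 = 13
Path B total = 11 + 10 = 21
Critical path = longest path = max(13, 21) = 21

21


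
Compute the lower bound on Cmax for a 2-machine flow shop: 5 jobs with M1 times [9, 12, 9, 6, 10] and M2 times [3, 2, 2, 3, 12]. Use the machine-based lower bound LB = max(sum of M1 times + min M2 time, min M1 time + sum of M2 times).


LB1 = sum(M1 times) + min(M2 times) = 46 + 2 = 48
LB2 = min(M1 times) + sum(M2 times) = 6 + 22 = 28
Lower bound = max(LB1, LB2) = max(48, 28) = 48

48


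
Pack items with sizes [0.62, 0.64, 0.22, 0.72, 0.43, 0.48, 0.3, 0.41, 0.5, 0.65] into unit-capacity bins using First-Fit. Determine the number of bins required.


Place items sequentially using First-Fit:
  Item 0.62 -> new Bin 1
  Item 0.64 -> new Bin 2
  Item 0.22 -> Bin 1 (now 0.84)
  Item 0.72 -> new Bin 3
  Item 0.43 -> new Bin 4
  Item 0.48 -> Bin 4 (now 0.91)
  Item 0.3 -> Bin 2 (now 0.94)
  Item 0.41 -> new Bin 5
  Item 0.5 -> Bin 5 (now 0.91)
  Item 0.65 -> new Bin 6
Total bins used = 6

6


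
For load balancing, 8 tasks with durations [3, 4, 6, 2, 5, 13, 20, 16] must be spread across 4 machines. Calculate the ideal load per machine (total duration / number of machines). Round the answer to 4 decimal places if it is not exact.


Total processing time = 3 + 4 + 6 + 2 + 5 + 13 + 20 + 16 = 69
Number of machines = 4
Ideal balanced load = 69 / 4 = 17.25

17.25


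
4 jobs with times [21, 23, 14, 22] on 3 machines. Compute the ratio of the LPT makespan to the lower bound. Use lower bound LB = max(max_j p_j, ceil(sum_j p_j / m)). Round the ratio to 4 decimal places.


LPT order: [23, 22, 21, 14]
Machine loads after assignment: [23, 22, 35]
LPT makespan = 35
Lower bound = max(max_job, ceil(total/3)) = max(23, 27) = 27
Ratio = 35 / 27 = 1.2963

1.2963


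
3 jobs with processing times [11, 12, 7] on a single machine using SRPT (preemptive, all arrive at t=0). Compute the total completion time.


Since all jobs arrive at t=0, SRPT equals SPT ordering.
SPT order: [7, 11, 12]
Completion times:
  Job 1: p=7, C=7
  Job 2: p=11, C=18
  Job 3: p=12, C=30
Total completion time = 7 + 18 + 30 = 55

55


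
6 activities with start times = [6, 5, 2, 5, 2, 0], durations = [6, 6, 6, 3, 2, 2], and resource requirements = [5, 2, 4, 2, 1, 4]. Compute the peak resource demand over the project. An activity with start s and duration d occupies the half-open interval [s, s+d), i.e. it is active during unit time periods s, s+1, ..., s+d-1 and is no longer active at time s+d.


Each activity i is active on [start_i, start_i + duration_i).
Compute total resource usage per time slot:
  t=0: active resources = [4], total = 4
  t=1: active resources = [4], total = 4
  t=2: active resources = [4, 1], total = 5
  t=3: active resources = [4, 1], total = 5
  t=4: active resources = [4], total = 4
  t=5: active resources = [2, 4, 2], total = 8
  t=6: active resources = [5, 2, 4, 2], total = 13
  t=7: active resources = [5, 2, 4, 2], total = 13
  t=8: active resources = [5, 2], total = 7
  t=9: active resources = [5, 2], total = 7
  t=10: active resources = [5, 2], total = 7
  t=11: active resources = [5], total = 5
Peak resource demand = 13

13


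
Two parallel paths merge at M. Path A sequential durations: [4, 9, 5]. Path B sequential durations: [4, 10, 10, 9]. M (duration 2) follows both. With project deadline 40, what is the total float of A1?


Forward pass: ES(A1) = sum of predecessors on chain A = 0
EF = ES + duration = 0 + 4 = 4
Backward pass: LF(M) = deadline = 40; LS(M) = 40 - 2 = 38
LF(A1) = LS(M) - sum(successors on chain A) = 38 - 14 = 24
LS = LF - duration = 24 - 4 = 20
Total float = LS - ES = 20 - 0 = 20

20


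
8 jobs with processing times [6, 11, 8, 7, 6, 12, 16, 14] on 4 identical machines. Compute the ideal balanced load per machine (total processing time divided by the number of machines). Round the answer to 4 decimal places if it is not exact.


Total processing time = 6 + 11 + 8 + 7 + 6 + 12 + 16 + 14 = 80
Number of machines = 4
Ideal balanced load = 80 / 4 = 20.0

20.0


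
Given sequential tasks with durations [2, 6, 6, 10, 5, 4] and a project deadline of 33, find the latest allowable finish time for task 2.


LF(activity 2) = deadline - sum of successor durations
Successors: activities 3 through 6 with durations [6, 10, 5, 4]
Sum of successor durations = 25
LF = 33 - 25 = 8

8


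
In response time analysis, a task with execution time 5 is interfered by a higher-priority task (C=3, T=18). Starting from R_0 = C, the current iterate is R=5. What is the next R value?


R_next = C + ceil(R_prev / T_hp) * C_hp
ceil(5 / 18) = ceil(0.2778) = 1
Interference = 1 * 3 = 3
R_next = 5 + 3 = 8

8


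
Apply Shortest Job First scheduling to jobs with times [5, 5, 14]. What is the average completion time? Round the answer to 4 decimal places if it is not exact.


SJF order (ascending): [5, 5, 14]
Completion times:
  Job 1: burst=5, C=5
  Job 2: burst=5, C=10
  Job 3: burst=14, C=24
Average completion = 39/3 = 13.0

13.0


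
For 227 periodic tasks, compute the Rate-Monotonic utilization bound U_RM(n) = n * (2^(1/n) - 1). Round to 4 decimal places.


Compute 2^(1/227) = 1.0030581785
Subtract 1: 1.0030581785 - 1 = 0.0030581785
Multiply by n: 227 * 0.0030581785 = 0.6942065195
Round to 4 dp: 0.6942

0.6942


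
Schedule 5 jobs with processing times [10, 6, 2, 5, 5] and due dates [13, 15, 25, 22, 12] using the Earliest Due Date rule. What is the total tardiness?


Sort by due date (EDD order): [(5, 12), (10, 13), (6, 15), (5, 22), (2, 25)]
Compute completion times and tardiness:
  Job 1: p=5, d=12, C=5, tardiness=max(0,5-12)=0
  Job 2: p=10, d=13, C=15, tardiness=max(0,15-13)=2
  Job 3: p=6, d=15, C=21, tardiness=max(0,21-15)=6
  Job 4: p=5, d=22, C=26, tardiness=max(0,26-22)=4
  Job 5: p=2, d=25, C=28, tardiness=max(0,28-25)=3
Total tardiness = 15

15


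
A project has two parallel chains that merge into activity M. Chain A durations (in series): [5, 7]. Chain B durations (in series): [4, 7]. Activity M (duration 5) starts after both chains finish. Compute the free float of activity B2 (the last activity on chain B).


ES(B2) = sum of predecessors on chain B = 4
EF(B2) = ES + duration = 4 + 7 = 11
Successor of B2 is M. ES(M) = max(sum(A), sum(B)) = max(12, 11) = 12
Free float = ES(successor) - EF(current) = 12 - 11 = 1

1


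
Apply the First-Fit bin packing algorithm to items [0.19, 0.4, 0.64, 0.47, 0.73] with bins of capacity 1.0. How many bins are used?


Place items sequentially using First-Fit:
  Item 0.19 -> new Bin 1
  Item 0.4 -> Bin 1 (now 0.59)
  Item 0.64 -> new Bin 2
  Item 0.47 -> new Bin 3
  Item 0.73 -> new Bin 4
Total bins used = 4

4


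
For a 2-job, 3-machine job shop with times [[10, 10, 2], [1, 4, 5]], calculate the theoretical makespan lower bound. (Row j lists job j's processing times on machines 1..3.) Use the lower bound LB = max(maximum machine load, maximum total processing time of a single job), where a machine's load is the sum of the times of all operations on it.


Machine loads:
  Machine 1: 10 + 1 = 11
  Machine 2: 10 + 4 = 14
  Machine 3: 2 + 5 = 7
Max machine load = 14
Job totals:
  Job 1: 22
  Job 2: 10
Max job total = 22
Lower bound = max(14, 22) = 22

22


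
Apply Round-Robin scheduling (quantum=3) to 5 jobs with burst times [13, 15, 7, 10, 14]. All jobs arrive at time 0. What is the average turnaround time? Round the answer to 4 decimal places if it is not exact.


Time quantum = 3
Execution trace:
  J1 runs 3 units, time = 3
  J2 runs 3 units, time = 6
  J3 runs 3 units, time = 9
  J4 runs 3 units, time = 12
  J5 runs 3 units, time = 15
  J1 runs 3 units, time = 18
  J2 runs 3 units, time = 21
  J3 runs 3 units, time = 24
  J4 runs 3 units, time = 27
  J5 runs 3 units, time = 30
  J1 runs 3 units, time = 33
  J2 runs 3 units, time = 36
  J3 runs 1 units, time = 37
  J4 runs 3 units, time = 40
  J5 runs 3 units, time = 43
  J1 runs 3 units, time = 46
  J2 runs 3 units, time = 49
  J4 runs 1 units, time = 50
  J5 runs 3 units, time = 53
  J1 runs 1 units, time = 54
  J2 runs 3 units, time = 57
  J5 runs 2 units, time = 59
Finish times: [54, 57, 37, 50, 59]
Average turnaround = 257/5 = 51.4

51.4


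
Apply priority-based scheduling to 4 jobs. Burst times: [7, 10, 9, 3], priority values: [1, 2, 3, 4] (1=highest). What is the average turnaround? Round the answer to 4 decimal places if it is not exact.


Sort by priority (ascending = highest first):
Order: [(1, 7), (2, 10), (3, 9), (4, 3)]
Completion times:
  Priority 1, burst=7, C=7
  Priority 2, burst=10, C=17
  Priority 3, burst=9, C=26
  Priority 4, burst=3, C=29
Average turnaround = 79/4 = 19.75

19.75


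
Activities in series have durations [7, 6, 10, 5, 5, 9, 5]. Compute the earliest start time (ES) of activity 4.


Activity 4 starts after activities 1 through 3 complete.
Predecessor durations: [7, 6, 10]
ES = 7 + 6 + 10 = 23

23


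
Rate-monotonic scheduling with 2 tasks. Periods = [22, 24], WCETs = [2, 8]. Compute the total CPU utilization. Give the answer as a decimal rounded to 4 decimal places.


Compute individual utilizations (exact fractions):
  Task 1: C/T = 2/22 = 1/11 (approx. 0.0909)
  Task 2: C/T = 8/24 = 1/3 (approx. 0.3333)
Total utilization U = 1/11 + 1/3 = 14/33
Rounded to 4 decimal places: U = 0.4242
RM (Liu & Layland) bound for 2 tasks = 0.828427; compare with U = 14/33 (approx. 0.424242)
U <= bound, so schedulable by RM sufficient condition.

0.4242


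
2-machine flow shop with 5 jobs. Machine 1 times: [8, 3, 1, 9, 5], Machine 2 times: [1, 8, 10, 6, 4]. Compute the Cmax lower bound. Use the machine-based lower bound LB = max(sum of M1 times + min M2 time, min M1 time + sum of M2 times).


LB1 = sum(M1 times) + min(M2 times) = 26 + 1 = 27
LB2 = min(M1 times) + sum(M2 times) = 1 + 29 = 30
Lower bound = max(LB1, LB2) = max(27, 30) = 30

30


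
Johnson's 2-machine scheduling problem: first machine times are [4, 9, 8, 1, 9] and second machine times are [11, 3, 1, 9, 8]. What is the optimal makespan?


Apply Johnson's rule:
  Group 1 (a <= b): [(4, 1, 9), (1, 4, 11)]
  Group 2 (a > b): [(5, 9, 8), (2, 9, 3), (3, 8, 1)]
Optimal job order: [4, 1, 5, 2, 3]
Schedule:
  Job 4: M1 done at 1, M2 done at 10
  Job 1: M1 done at 5, M2 done at 21
  Job 5: M1 done at 14, M2 done at 29
  Job 2: M1 done at 23, M2 done at 32
  Job 3: M1 done at 31, M2 done at 33
Makespan = 33

33


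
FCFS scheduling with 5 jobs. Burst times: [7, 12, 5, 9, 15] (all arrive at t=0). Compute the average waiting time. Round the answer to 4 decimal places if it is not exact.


FCFS order (as given): [7, 12, 5, 9, 15]
Waiting times:
  Job 1: wait = 0
  Job 2: wait = 7
  Job 3: wait = 19
  Job 4: wait = 24
  Job 5: wait = 33
Sum of waiting times = 83
Average waiting time = 83/5 = 16.6

16.6


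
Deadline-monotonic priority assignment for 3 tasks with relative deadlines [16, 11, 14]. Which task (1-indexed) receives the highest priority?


Sort tasks by relative deadline (ascending):
  Task 2: deadline = 11
  Task 3: deadline = 14
  Task 1: deadline = 16
Priority order (highest first): [2, 3, 1]
Highest priority task = 2

2


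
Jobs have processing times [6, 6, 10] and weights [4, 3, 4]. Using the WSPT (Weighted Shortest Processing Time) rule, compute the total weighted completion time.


Compute p/w ratios and sort ascending (WSPT): [(6, 4), (6, 3), (10, 4)]
Compute weighted completion times:
  Job (p=6,w=4): C=6, w*C=4*6=24
  Job (p=6,w=3): C=12, w*C=3*12=36
  Job (p=10,w=4): C=22, w*C=4*22=88
Total weighted completion time = 148

148


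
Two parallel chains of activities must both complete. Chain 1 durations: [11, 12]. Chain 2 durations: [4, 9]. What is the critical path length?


Path A total = 11 + 12 = 23
Path B total = 4 + 9 = 13
Critical path = longest path = max(23, 13) = 23

23


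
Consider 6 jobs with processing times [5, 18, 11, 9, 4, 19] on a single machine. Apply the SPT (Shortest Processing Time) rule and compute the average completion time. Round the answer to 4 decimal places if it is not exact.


Sort jobs by processing time (SPT order): [4, 5, 9, 11, 18, 19]
Compute completion times sequentially:
  Job 1: processing = 4, completes at 4
  Job 2: processing = 5, completes at 9
  Job 3: processing = 9, completes at 18
  Job 4: processing = 11, completes at 29
  Job 5: processing = 18, completes at 47
  Job 6: processing = 19, completes at 66
Sum of completion times = 173
Average completion time = 173/6 = 28.8333

28.8333


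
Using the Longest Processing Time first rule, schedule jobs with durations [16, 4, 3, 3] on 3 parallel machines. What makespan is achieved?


Sort jobs in decreasing order (LPT): [16, 4, 3, 3]
Assign each job to the least loaded machine:
  Machine 1: jobs [16], load = 16
  Machine 2: jobs [4], load = 4
  Machine 3: jobs [3, 3], load = 6
Makespan = max load = 16

16


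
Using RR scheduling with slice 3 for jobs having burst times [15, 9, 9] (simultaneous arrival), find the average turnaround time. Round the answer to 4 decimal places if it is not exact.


Time quantum = 3
Execution trace:
  J1 runs 3 units, time = 3
  J2 runs 3 units, time = 6
  J3 runs 3 units, time = 9
  J1 runs 3 units, time = 12
  J2 runs 3 units, time = 15
  J3 runs 3 units, time = 18
  J1 runs 3 units, time = 21
  J2 runs 3 units, time = 24
  J3 runs 3 units, time = 27
  J1 runs 3 units, time = 30
  J1 runs 3 units, time = 33
Finish times: [33, 24, 27]
Average turnaround = 84/3 = 28.0

28.0


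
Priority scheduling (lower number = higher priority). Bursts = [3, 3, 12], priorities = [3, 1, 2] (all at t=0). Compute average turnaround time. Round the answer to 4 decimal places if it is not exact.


Sort by priority (ascending = highest first):
Order: [(1, 3), (2, 12), (3, 3)]
Completion times:
  Priority 1, burst=3, C=3
  Priority 2, burst=12, C=15
  Priority 3, burst=3, C=18
Average turnaround = 36/3 = 12.0

12.0


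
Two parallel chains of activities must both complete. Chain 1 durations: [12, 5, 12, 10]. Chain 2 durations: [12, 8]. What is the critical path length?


Path A total = 12 + 5 + 12 + 10 = 39
Path B total = 12 + 8 = 20
Critical path = longest path = max(39, 20) = 39

39


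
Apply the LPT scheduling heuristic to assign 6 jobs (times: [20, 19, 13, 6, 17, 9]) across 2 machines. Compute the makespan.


Sort jobs in decreasing order (LPT): [20, 19, 17, 13, 9, 6]
Assign each job to the least loaded machine:
  Machine 1: jobs [20, 13, 9], load = 42
  Machine 2: jobs [19, 17, 6], load = 42
Makespan = max load = 42

42


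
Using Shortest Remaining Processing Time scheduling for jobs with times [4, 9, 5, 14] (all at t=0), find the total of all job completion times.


Since all jobs arrive at t=0, SRPT equals SPT ordering.
SPT order: [4, 5, 9, 14]
Completion times:
  Job 1: p=4, C=4
  Job 2: p=5, C=9
  Job 3: p=9, C=18
  Job 4: p=14, C=32
Total completion time = 4 + 9 + 18 + 32 = 63

63


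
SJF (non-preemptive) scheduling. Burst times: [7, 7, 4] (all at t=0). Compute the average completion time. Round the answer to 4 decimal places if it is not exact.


SJF order (ascending): [4, 7, 7]
Completion times:
  Job 1: burst=4, C=4
  Job 2: burst=7, C=11
  Job 3: burst=7, C=18
Average completion = 33/3 = 11.0

11.0


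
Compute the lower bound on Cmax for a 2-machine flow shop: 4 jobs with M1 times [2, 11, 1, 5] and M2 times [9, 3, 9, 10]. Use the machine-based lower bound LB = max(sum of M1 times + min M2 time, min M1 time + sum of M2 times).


LB1 = sum(M1 times) + min(M2 times) = 19 + 3 = 22
LB2 = min(M1 times) + sum(M2 times) = 1 + 31 = 32
Lower bound = max(LB1, LB2) = max(22, 32) = 32

32


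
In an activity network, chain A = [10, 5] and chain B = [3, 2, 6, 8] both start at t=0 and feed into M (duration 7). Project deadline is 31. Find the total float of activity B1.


Forward pass: ES(B1) = sum of predecessors on chain B = 0
EF = ES + duration = 0 + 3 = 3
Backward pass: LF(M) = deadline = 31; LS(M) = 31 - 7 = 24
LF(B1) = LS(M) - sum(successors on chain B) = 24 - 16 = 8
LS = LF - duration = 8 - 3 = 5
Total float = LS - ES = 5 - 0 = 5

5


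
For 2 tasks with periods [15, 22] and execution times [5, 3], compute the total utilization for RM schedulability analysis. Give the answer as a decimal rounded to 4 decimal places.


Compute individual utilizations (exact fractions):
  Task 1: C/T = 5/15 = 1/3 (approx. 0.3333)
  Task 2: C/T = 3/22 (approx. 0.1364)
Total utilization U = 1/3 + 3/22 = 31/66
Rounded to 4 decimal places: U = 0.4697
RM (Liu & Layland) bound for 2 tasks = 0.828427; compare with U = 31/66 (approx. 0.469697)
U <= bound, so schedulable by RM sufficient condition.

0.4697


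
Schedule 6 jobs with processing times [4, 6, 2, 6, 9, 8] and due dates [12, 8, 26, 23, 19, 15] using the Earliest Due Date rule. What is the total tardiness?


Sort by due date (EDD order): [(6, 8), (4, 12), (8, 15), (9, 19), (6, 23), (2, 26)]
Compute completion times and tardiness:
  Job 1: p=6, d=8, C=6, tardiness=max(0,6-8)=0
  Job 2: p=4, d=12, C=10, tardiness=max(0,10-12)=0
  Job 3: p=8, d=15, C=18, tardiness=max(0,18-15)=3
  Job 4: p=9, d=19, C=27, tardiness=max(0,27-19)=8
  Job 5: p=6, d=23, C=33, tardiness=max(0,33-23)=10
  Job 6: p=2, d=26, C=35, tardiness=max(0,35-26)=9
Total tardiness = 30

30


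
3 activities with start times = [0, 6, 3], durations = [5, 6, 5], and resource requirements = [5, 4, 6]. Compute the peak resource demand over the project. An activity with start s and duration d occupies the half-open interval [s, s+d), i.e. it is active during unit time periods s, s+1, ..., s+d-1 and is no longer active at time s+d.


Each activity i is active on [start_i, start_i + duration_i).
Compute total resource usage per time slot:
  t=0: active resources = [5], total = 5
  t=1: active resources = [5], total = 5
  t=2: active resources = [5], total = 5
  t=3: active resources = [5, 6], total = 11
  t=4: active resources = [5, 6], total = 11
  t=5: active resources = [6], total = 6
  t=6: active resources = [4, 6], total = 10
  t=7: active resources = [4, 6], total = 10
  t=8: active resources = [4], total = 4
  t=9: active resources = [4], total = 4
  t=10: active resources = [4], total = 4
  t=11: active resources = [4], total = 4
Peak resource demand = 11

11


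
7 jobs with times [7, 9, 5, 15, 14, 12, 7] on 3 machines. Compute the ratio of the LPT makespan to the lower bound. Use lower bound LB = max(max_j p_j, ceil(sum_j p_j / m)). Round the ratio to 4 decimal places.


LPT order: [15, 14, 12, 9, 7, 7, 5]
Machine loads after assignment: [22, 26, 21]
LPT makespan = 26
Lower bound = max(max_job, ceil(total/3)) = max(15, 23) = 23
Ratio = 26 / 23 = 1.1304

1.1304


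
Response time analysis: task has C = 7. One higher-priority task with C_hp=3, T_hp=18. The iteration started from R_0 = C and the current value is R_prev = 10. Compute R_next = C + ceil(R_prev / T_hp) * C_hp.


R_next = C + ceil(R_prev / T_hp) * C_hp
ceil(10 / 18) = ceil(0.5556) = 1
Interference = 1 * 3 = 3
R_next = 7 + 3 = 10
R_next = R_prev, so the iteration has converged (response time = 10).

10


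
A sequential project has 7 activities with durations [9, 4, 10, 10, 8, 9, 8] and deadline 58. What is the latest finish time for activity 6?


LF(activity 6) = deadline - sum of successor durations
Successors: activities 7 through 7 with durations [8]
Sum of successor durations = 8
LF = 58 - 8 = 50

50


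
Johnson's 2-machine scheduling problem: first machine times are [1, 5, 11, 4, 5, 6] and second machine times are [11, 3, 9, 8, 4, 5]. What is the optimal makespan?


Apply Johnson's rule:
  Group 1 (a <= b): [(1, 1, 11), (4, 4, 8)]
  Group 2 (a > b): [(3, 11, 9), (6, 6, 5), (5, 5, 4), (2, 5, 3)]
Optimal job order: [1, 4, 3, 6, 5, 2]
Schedule:
  Job 1: M1 done at 1, M2 done at 12
  Job 4: M1 done at 5, M2 done at 20
  Job 3: M1 done at 16, M2 done at 29
  Job 6: M1 done at 22, M2 done at 34
  Job 5: M1 done at 27, M2 done at 38
  Job 2: M1 done at 32, M2 done at 41
Makespan = 41

41
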